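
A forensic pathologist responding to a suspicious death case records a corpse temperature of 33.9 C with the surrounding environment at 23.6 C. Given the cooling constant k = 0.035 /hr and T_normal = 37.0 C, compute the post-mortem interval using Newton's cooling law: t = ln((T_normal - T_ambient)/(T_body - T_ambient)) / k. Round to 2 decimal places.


Using Newton's law of cooling:
t = ln((T_normal - T_ambient) / (T_body - T_ambient)) / k
T_normal - T_ambient = 13.4
T_body - T_ambient = 10.3
Ratio = 1.300971
ln(ratio) = 0.263111
t = 0.263111 / 0.035 = 7.52 hours

7.52


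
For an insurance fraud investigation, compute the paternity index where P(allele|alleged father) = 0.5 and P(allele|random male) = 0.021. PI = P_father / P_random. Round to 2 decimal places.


Paternity Index calculation:
PI = P(allele|father) / P(allele|random)
PI = 0.5 / 0.021
PI = 23.81

23.81


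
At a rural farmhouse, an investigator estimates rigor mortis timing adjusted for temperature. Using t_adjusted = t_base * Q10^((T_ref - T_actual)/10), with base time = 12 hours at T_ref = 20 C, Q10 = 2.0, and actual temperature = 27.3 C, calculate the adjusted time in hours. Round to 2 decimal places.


Rigor mortis time adjustment:
Exponent = (T_ref - T_actual) / 10 = (20 - 27.3) / 10 = -0.73
Q10 factor = 2.0^-0.73 = 0.6029
t_adjusted = 12 * 0.6029 = 7.23 hours

7.23


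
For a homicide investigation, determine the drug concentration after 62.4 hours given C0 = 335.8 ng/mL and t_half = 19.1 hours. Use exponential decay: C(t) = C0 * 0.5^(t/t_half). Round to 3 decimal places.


Drug concentration decay:
Number of half-lives = t / t_half = 62.4 / 19.1 = 3.267016
Decay factor = 0.5^3.267016 = 0.10387958
C(t) = 335.8 * 0.10387958 = 34.883 ng/mL

34.883


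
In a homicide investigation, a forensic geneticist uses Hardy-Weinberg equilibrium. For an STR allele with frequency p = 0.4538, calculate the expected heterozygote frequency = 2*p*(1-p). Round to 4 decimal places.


Hardy-Weinberg heterozygote frequency:
q = 1 - p = 1 - 0.4538 = 0.5462
2pq = 2 * 0.4538 * 0.5462 = 0.4957

0.4957


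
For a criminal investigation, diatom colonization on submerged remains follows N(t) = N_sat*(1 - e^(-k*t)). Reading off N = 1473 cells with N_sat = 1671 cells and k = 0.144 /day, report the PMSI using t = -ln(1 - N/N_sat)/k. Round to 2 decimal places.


PMSI from diatom colonization curve:
N / N_sat = 1473 / 1671 = 0.881508
1 - N/N_sat = 0.118492
ln(1 - N/N_sat) = -2.13291
t = -ln(1 - N/N_sat) / k = -(-2.13291) / 0.144 = 14.81 days

14.81


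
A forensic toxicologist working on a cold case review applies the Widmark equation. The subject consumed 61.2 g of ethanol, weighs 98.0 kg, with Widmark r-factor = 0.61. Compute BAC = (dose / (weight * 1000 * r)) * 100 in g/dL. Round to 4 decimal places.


Applying the Widmark formula:
BAC = (dose_g / (body_wt * 1000 * r)) * 100
Denominator = 98.0 * 1000 * 0.61 = 59780
BAC = (61.2 / 59780) * 100
BAC = 0.1024 g/dL

0.1024


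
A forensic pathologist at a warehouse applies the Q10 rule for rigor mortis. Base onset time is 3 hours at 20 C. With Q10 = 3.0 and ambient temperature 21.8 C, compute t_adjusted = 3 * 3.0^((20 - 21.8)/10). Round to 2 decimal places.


Rigor mortis time adjustment:
Exponent = (T_ref - T_actual) / 10 = (20 - 21.8) / 10 = -0.18
Q10 factor = 3.0^-0.18 = 0.82057
t_adjusted = 3 * 0.82057 = 2.46 hours

2.46


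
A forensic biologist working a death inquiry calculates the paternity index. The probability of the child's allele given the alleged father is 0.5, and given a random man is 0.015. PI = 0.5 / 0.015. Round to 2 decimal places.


Paternity Index calculation:
PI = P(allele|father) / P(allele|random)
PI = 0.5 / 0.015
PI = 33.33

33.33


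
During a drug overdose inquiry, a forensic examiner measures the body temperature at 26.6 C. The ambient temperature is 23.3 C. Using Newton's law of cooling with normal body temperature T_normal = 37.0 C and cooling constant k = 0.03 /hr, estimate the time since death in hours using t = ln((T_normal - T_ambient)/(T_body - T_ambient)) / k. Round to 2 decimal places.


Using Newton's law of cooling:
t = ln((T_normal - T_ambient) / (T_body - T_ambient)) / k
T_normal - T_ambient = 13.7
T_body - T_ambient = 3.3
Ratio = 4.151515
ln(ratio) = 1.423473
t = 1.423473 / 0.03 = 47.45 hours

47.45


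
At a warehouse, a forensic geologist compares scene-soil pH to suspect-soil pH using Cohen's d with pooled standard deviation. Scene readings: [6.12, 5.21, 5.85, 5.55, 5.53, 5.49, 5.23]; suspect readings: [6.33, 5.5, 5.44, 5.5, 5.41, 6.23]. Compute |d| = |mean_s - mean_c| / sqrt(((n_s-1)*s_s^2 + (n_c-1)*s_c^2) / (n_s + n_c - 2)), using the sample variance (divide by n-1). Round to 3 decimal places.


Pooled-variance Cohen's d for soil pH comparison:
Scene mean = 38.98 / 7 = 5.568571
Suspect mean = 34.41 / 6 = 5.735
Scene sample variance s_s^2 = 0.105748
Suspect sample variance s_c^2 = 0.18043
Pooled variance = ((n_s-1)*s_s^2 + (n_c-1)*s_c^2) / (n_s + n_c - 2) = 0.139694
Pooled SD = sqrt(0.139694) = 0.373757
Mean difference = -0.166429
|d| = |-0.166429| / 0.373757 = 0.445

0.445


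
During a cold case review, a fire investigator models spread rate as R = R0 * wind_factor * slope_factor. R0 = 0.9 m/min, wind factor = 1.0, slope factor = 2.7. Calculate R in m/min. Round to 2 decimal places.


Fire spread rate calculation:
R = R0 * wind_factor * slope_factor
= 0.9 * 1.0 * 2.7
= 0.9 * 2.7
= 2.43 m/min

2.43


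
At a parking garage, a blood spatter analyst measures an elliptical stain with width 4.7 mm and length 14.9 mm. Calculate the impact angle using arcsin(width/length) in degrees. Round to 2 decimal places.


Blood spatter impact angle calculation:
width / length = 4.7 / 14.9 = 0.315436
angle = arcsin(0.315436)
angle = 18.39 degrees

18.39


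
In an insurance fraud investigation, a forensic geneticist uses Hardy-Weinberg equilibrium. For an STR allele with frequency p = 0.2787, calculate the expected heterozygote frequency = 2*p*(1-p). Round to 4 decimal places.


Hardy-Weinberg heterozygote frequency:
q = 1 - p = 1 - 0.2787 = 0.7213
2pq = 2 * 0.2787 * 0.7213 = 0.4021

0.4021


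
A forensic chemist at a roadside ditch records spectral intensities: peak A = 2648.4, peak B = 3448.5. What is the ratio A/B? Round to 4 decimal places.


Spectral peak ratio:
Peak A = 2648.4 counts
Peak B = 3448.5 counts
Ratio = 2648.4 / 3448.5 = 0.7680

0.7680


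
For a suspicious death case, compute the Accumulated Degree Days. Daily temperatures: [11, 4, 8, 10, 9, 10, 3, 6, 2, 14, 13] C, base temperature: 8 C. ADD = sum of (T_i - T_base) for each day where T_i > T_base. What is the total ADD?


Computing ADD day by day:
Day 1: max(0, 11 - 8) = 3
Day 2: max(0, 4 - 8) = 0
Day 3: max(0, 8 - 8) = 0
Day 4: max(0, 10 - 8) = 2
Day 5: max(0, 9 - 8) = 1
Day 6: max(0, 10 - 8) = 2
Day 7: max(0, 3 - 8) = 0
Day 8: max(0, 6 - 8) = 0
Day 9: max(0, 2 - 8) = 0
Day 10: max(0, 14 - 8) = 6
Day 11: max(0, 13 - 8) = 5
Total ADD = 19

19


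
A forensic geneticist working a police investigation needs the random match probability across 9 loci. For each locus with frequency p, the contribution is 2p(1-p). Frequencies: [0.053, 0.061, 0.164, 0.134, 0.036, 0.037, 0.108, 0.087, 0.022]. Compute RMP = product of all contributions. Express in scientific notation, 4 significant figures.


Computing RMP for 9 loci:
Locus 1: 2 * 0.053 * 0.947 = 0.100382
Locus 2: 2 * 0.061 * 0.939 = 0.114558
Locus 3: 2 * 0.164 * 0.836 = 0.274208
Locus 4: 2 * 0.134 * 0.866 = 0.232088
Locus 5: 2 * 0.036 * 0.964 = 0.069408
Locus 6: 2 * 0.037 * 0.963 = 0.071262
Locus 7: 2 * 0.108 * 0.892 = 0.192672
Locus 8: 2 * 0.087 * 0.913 = 0.158862
Locus 9: 2 * 0.022 * 0.978 = 0.043032
RMP = 4.768e-09

4.768e-09


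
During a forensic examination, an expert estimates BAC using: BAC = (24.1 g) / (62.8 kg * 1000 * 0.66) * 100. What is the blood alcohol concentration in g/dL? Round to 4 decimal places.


Applying the Widmark formula:
BAC = (dose_g / (body_wt * 1000 * r)) * 100
Denominator = 62.8 * 1000 * 0.66 = 41448
BAC = (24.1 / 41448) * 100
BAC = 0.0581 g/dL

0.0581


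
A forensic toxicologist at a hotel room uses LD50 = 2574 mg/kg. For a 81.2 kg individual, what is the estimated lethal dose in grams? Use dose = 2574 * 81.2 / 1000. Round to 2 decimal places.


Lethal dose calculation:
Lethal dose = LD50 * body_weight / 1000
= 2574 * 81.2 / 1000
= 209008.8 / 1000
= 209.01 g

209.01


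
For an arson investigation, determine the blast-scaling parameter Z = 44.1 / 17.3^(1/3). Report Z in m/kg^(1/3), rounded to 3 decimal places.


Scaled distance calculation:
W^(1/3) = 17.3^(1/3) = 2.586319
Z = R / W^(1/3) = 44.1 / 2.586319
Z = 17.051 m/kg^(1/3)

17.051


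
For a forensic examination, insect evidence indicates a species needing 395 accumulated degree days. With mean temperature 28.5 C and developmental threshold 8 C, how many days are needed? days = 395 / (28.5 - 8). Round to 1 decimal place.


Insect development time:
Effective temperature = avg_temp - T_base = 28.5 - 8 = 20.5 C
Days = ADD / effective_temp = 395 / 20.5 = 19.3 days

19.3


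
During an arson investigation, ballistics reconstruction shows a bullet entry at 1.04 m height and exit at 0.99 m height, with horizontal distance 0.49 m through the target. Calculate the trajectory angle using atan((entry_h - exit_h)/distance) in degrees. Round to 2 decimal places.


Bullet trajectory angle:
Height difference = 1.04 - 0.99 = 0.05 m
angle = atan(0.05 / 0.49)
angle = atan(0.102041)
angle = 5.83 degrees

5.83


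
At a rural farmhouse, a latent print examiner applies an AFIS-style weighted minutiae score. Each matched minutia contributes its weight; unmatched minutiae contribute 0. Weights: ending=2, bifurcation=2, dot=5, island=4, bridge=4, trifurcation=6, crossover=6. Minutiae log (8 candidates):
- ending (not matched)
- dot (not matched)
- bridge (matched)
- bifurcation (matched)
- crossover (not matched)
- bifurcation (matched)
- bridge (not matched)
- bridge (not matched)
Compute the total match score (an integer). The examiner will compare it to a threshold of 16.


Weighted minutiae match score:
  ending: not matched, +0
  dot: not matched, +0
  bridge: matched, +4 (running total 4)
  bifurcation: matched, +2 (running total 6)
  crossover: not matched, +0
  bifurcation: matched, +2 (running total 8)
  bridge: not matched, +0
  bridge: not matched, +0
Total score = 8
Threshold = 16; verdict = inconclusive

8


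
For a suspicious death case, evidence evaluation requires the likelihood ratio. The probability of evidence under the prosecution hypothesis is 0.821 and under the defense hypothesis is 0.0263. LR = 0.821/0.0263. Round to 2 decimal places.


Likelihood ratio calculation:
LR = P(E|Hp) / P(E|Hd)
LR = 0.821 / 0.0263
LR = 31.22

31.22


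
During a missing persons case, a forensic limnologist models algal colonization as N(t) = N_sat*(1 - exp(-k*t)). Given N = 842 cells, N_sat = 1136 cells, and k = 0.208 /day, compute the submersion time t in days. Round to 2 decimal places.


PMSI from diatom colonization curve:
N / N_sat = 842 / 1136 = 0.741197
1 - N/N_sat = 0.258803
ln(1 - N/N_sat) = -1.351688
t = -ln(1 - N/N_sat) / k = -(-1.351688) / 0.208 = 6.50 days

6.50


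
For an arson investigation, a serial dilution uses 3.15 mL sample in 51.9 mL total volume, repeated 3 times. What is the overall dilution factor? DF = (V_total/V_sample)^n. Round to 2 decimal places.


Dilution factor calculation:
Single dilution = V_total / V_sample = 51.9 / 3.15 ≈ 16.47619
Number of dilutions = 3
Total DF = (51.9 / 3.15)^3 (full precision, rounded at the end) = 4472.71

4472.71


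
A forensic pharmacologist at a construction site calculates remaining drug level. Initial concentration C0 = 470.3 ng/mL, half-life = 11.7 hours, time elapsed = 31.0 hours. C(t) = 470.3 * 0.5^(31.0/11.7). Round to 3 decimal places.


Drug concentration decay:
Number of half-lives = t / t_half = 31.0 / 11.7 = 2.649573
Decay factor = 0.5^2.649573 = 0.15936724
C(t) = 470.3 * 0.15936724 = 74.950 ng/mL

74.950


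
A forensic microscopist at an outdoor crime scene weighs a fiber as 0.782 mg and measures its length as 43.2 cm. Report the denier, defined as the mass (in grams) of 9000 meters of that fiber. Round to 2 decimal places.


Denier calculation:
Mass in grams = 0.782 mg / 1000 = 0.000782 g
Length in meters = 43.2 cm / 100 = 0.432 m
Linear density = mass / length = 0.000782 / 0.432 = 0.00181019 g/m
Denier = (g/m) * 9000 = 0.00181019 * 9000 = 16.29

16.29


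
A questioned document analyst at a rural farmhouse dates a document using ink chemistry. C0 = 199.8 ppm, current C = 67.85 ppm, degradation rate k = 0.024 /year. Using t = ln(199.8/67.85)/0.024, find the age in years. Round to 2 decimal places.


Document age estimation:
C0/C = 199.8 / 67.85 = 2.944731
ln(C0/C) = 1.080017
t = 1.080017 / 0.024 = 45.00 years

45.00


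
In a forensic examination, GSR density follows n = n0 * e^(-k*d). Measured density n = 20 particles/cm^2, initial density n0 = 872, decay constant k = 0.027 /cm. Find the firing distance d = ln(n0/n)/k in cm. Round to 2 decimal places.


GSR distance calculation:
n0/n = 872 / 20 = 43.6
ln(n0/n) = 3.775057
d = 3.775057 / 0.027 = 139.82 cm

139.82


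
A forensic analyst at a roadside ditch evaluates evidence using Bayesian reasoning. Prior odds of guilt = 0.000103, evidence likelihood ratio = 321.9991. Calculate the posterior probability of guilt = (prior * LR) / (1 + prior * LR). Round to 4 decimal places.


Bayesian evidence evaluation:
Posterior odds = prior_odds * LR = 0.000103 * 321.9991 = 0.03316591
Posterior probability = posterior_odds / (1 + posterior_odds)
= 0.03316591 / (1 + 0.03316591)
= 0.03316591 / 1.03316591
= 0.0321

0.0321


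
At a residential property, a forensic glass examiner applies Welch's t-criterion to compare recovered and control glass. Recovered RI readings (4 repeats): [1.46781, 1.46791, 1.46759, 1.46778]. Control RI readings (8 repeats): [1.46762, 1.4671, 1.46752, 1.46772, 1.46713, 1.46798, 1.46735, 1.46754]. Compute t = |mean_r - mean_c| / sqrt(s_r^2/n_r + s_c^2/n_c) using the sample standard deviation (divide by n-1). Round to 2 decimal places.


Welch's t-criterion for glass RI comparison:
Recovered mean = sum / n_r = 5.87109 / 4 = 1.4677725
Control mean = sum / n_c = 11.73996 / 8 = 1.467495
Recovered sample variance s_r^2 = 1.78917e-08
Control sample variance s_c^2 = 8.77714e-08
Welch SE (unpooled) = sqrt(s_r^2/n_r + s_c^2/n_c) = sqrt(4.47292e-09 + 1.09714e-08) = sqrt(1.54443e-08) = 0.000124275
|mean_r - mean_c| = 0.0002775
t = 0.0002775 / 0.000124275 = 2.23

2.23


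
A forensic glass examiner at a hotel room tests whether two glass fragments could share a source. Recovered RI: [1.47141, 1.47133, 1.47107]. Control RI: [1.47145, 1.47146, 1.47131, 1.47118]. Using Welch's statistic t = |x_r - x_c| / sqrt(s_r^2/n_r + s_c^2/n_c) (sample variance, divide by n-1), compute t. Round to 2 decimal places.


Welch's t-criterion for glass RI comparison:
Recovered mean = sum / n_r = 4.41381 / 3 = 1.47127
Control mean = sum / n_c = 5.8854 / 4 = 1.47135
Recovered sample variance s_r^2 = 3.16e-08
Control sample variance s_c^2 = 1.75333e-08
Welch SE (unpooled) = sqrt(s_r^2/n_r + s_c^2/n_c) = sqrt(1.05333e-08 + 4.38333e-09) = sqrt(1.49166e-08) = 0.000122134
|mean_r - mean_c| = 8e-05
t = 8e-05 / 0.000122134 = 0.66

0.66


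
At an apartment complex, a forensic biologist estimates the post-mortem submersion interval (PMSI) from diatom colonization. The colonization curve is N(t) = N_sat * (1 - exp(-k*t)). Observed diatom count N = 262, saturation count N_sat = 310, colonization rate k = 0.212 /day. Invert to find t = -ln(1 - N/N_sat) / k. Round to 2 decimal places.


PMSI from diatom colonization curve:
N / N_sat = 262 / 310 = 0.845161
1 - N/N_sat = 0.154839
ln(1 - N/N_sat) = -1.865369
t = -ln(1 - N/N_sat) / k = -(-1.865369) / 0.212 = 8.80 days

8.80


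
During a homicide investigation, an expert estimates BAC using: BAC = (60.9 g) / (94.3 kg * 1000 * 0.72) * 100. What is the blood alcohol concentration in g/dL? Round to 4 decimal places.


Applying the Widmark formula:
BAC = (dose_g / (body_wt * 1000 * r)) * 100
Denominator = 94.3 * 1000 * 0.72 = 67896
BAC = (60.9 / 67896) * 100
BAC = 0.0897 g/dL

0.0897


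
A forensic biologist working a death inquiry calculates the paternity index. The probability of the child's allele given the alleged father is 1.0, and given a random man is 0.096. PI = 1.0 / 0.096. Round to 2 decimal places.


Paternity Index calculation:
PI = P(allele|father) / P(allele|random)
PI = 1.0 / 0.096
PI = 10.42

10.42


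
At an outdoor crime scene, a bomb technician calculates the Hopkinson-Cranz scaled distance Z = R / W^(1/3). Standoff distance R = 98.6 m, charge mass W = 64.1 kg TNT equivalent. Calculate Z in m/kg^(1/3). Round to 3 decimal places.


Scaled distance calculation:
W^(1/3) = 64.1^(1/3) = 4.002082
Z = R / W^(1/3) = 98.6 / 4.002082
Z = 24.637 m/kg^(1/3)

24.637


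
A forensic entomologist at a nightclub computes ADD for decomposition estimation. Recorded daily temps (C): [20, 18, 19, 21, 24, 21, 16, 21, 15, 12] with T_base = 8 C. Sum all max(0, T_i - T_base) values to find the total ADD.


Computing ADD day by day:
Day 1: max(0, 20 - 8) = 12
Day 2: max(0, 18 - 8) = 10
Day 3: max(0, 19 - 8) = 11
Day 4: max(0, 21 - 8) = 13
Day 5: max(0, 24 - 8) = 16
Day 6: max(0, 21 - 8) = 13
Day 7: max(0, 16 - 8) = 8
Day 8: max(0, 21 - 8) = 13
Day 9: max(0, 15 - 8) = 7
Day 10: max(0, 12 - 8) = 4
Total ADD = 107

107


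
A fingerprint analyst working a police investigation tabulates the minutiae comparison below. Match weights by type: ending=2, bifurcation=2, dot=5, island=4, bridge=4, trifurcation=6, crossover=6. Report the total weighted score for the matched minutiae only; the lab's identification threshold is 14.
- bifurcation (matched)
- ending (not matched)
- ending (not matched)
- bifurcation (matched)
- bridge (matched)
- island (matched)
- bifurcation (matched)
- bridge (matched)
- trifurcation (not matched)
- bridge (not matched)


Weighted minutiae match score:
  bifurcation: matched, +2 (running total 2)
  ending: not matched, +0
  ending: not matched, +0
  bifurcation: matched, +2 (running total 4)
  bridge: matched, +4 (running total 8)
  island: matched, +4 (running total 12)
  bifurcation: matched, +2 (running total 14)
  bridge: matched, +4 (running total 18)
  trifurcation: not matched, +0
  bridge: not matched, +0
Total score = 18
Threshold = 14; verdict = identification

18


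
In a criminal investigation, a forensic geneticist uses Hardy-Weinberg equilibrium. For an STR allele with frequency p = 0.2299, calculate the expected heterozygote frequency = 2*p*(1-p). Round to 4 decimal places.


Hardy-Weinberg heterozygote frequency:
q = 1 - p = 1 - 0.2299 = 0.7701
2pq = 2 * 0.2299 * 0.7701 = 0.3541

0.3541


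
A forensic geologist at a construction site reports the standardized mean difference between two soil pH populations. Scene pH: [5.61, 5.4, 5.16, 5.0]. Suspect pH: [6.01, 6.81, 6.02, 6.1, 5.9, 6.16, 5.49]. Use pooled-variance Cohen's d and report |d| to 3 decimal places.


Pooled-variance Cohen's d for soil pH comparison:
Scene mean = 21.17 / 4 = 5.2925
Suspect mean = 42.49 / 7 = 6.07
Scene sample variance s_s^2 = 0.071825
Suspect sample variance s_c^2 = 0.154667
Pooled variance = ((n_s-1)*s_s^2 + (n_c-1)*s_c^2) / (n_s + n_c - 2) = 0.127053
Pooled SD = sqrt(0.127053) = 0.356445
Mean difference = -0.7775
|d| = |-0.7775| / 0.356445 = 2.181

2.181


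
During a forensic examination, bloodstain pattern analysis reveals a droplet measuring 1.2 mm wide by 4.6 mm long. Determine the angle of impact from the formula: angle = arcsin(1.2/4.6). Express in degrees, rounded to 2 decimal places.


Blood spatter impact angle calculation:
width / length = 1.2 / 4.6 = 0.26087
angle = arcsin(0.26087)
angle = 15.12 degrees

15.12


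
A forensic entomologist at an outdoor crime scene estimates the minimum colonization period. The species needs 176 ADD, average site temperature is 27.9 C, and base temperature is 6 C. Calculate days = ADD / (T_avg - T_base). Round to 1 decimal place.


Insect development time:
Effective temperature = avg_temp - T_base = 27.9 - 6 = 21.9 C
Days = ADD / effective_temp = 176 / 21.9 = 8.0 days

8.0


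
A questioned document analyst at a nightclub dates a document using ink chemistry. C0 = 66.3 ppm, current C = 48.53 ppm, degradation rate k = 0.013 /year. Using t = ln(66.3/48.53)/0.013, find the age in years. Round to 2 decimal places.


Document age estimation:
C0/C = 66.3 / 48.53 = 1.366165
ln(C0/C) = 0.312008
t = 0.312008 / 0.013 = 24.00 years

24.00


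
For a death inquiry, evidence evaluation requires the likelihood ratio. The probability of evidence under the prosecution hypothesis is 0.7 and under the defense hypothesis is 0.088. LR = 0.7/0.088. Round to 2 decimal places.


Likelihood ratio calculation:
LR = P(E|Hp) / P(E|Hd)
LR = 0.7 / 0.088
LR = 7.95

7.95


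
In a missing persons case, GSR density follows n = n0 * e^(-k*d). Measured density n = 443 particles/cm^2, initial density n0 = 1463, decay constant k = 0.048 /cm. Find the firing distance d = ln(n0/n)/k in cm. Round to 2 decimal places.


GSR distance calculation:
n0/n = 1463 / 443 = 3.302483
ln(n0/n) = 1.194675
d = 1.194675 / 0.048 = 24.89 cm

24.89


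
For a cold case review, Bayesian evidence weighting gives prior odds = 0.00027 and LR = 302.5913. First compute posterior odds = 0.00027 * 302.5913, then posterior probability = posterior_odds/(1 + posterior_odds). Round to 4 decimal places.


Bayesian evidence evaluation:
Posterior odds = prior_odds * LR = 0.00027 * 302.5913 = 0.08169965
Posterior probability = posterior_odds / (1 + posterior_odds)
= 0.08169965 / (1 + 0.08169965)
= 0.08169965 / 1.08169965
= 0.0755

0.0755


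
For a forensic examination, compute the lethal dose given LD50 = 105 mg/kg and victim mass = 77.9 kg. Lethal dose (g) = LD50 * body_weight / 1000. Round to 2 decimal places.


Lethal dose calculation:
Lethal dose = LD50 * body_weight / 1000
= 105 * 77.9 / 1000
= 8179.5 / 1000
= 8.18 g

8.18


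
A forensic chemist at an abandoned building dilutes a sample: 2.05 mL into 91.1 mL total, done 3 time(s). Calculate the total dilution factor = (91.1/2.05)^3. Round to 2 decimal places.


Dilution factor calculation:
Single dilution = V_total / V_sample = 91.1 / 2.05 ≈ 44.439024
Number of dilutions = 3
Total DF = (91.1 / 2.05)^3 (full precision, rounded at the end) = 87759.38

87759.38


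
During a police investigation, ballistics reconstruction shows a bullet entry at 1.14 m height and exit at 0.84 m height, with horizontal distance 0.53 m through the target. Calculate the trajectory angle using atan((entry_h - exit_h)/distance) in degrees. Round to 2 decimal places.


Bullet trajectory angle:
Height difference = 1.14 - 0.84 = 0.3 m
angle = atan(0.3 / 0.53)
angle = atan(0.566038)
angle = 29.51 degrees

29.51


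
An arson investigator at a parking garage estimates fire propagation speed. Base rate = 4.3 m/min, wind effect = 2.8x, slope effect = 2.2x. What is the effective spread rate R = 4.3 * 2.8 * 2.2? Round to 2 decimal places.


Fire spread rate calculation:
R = R0 * wind_factor * slope_factor
= 4.3 * 2.8 * 2.2
= 12.04 * 2.2
= 26.49 m/min

26.49


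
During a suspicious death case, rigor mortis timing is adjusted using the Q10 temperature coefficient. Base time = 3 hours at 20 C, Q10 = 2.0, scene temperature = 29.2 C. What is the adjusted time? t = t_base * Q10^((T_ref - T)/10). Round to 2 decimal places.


Rigor mortis time adjustment:
Exponent = (T_ref - T_actual) / 10 = (20 - 29.2) / 10 = -0.92
Q10 factor = 2.0^-0.92 = 0.52851
t_adjusted = 3 * 0.52851 = 1.59 hours

1.59


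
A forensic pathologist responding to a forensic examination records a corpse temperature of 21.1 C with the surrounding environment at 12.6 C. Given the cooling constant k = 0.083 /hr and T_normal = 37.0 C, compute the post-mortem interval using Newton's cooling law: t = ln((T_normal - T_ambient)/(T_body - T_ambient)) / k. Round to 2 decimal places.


Using Newton's law of cooling:
t = ln((T_normal - T_ambient) / (T_body - T_ambient)) / k
T_normal - T_ambient = 24.4
T_body - T_ambient = 8.5
Ratio = 2.870588
ln(ratio) = 1.054517
t = 1.054517 / 0.083 = 12.71 hours

12.71


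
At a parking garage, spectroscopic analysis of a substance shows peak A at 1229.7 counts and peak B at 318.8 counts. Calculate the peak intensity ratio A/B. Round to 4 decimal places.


Spectral peak ratio:
Peak A = 1229.7 counts
Peak B = 318.8 counts
Ratio = 1229.7 / 318.8 = 3.8573

3.8573


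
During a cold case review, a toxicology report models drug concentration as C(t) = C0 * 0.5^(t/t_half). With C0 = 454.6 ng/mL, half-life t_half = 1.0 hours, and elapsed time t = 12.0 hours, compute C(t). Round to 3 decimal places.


Drug concentration decay:
Number of half-lives = t / t_half = 12.0 / 1.0 = 12
Decay factor = 0.5^12 = 0.00024414
C(t) = 454.6 * 0.00024414 = 0.111 ng/mL

0.111


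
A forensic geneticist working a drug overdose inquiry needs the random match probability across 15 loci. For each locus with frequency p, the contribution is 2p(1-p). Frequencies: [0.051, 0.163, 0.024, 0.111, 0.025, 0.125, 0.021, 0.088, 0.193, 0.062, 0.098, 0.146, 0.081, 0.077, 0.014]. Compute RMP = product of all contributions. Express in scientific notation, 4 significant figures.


Computing RMP for 15 loci:
Locus 1: 2 * 0.051 * 0.949 = 0.096798
Locus 2: 2 * 0.163 * 0.837 = 0.272862
Locus 3: 2 * 0.024 * 0.976 = 0.046848
Locus 4: 2 * 0.111 * 0.889 = 0.197358
Locus 5: 2 * 0.025 * 0.975 = 0.04875
Locus 6: 2 * 0.125 * 0.875 = 0.21875
Locus 7: 2 * 0.021 * 0.979 = 0.041118
Locus 8: 2 * 0.088 * 0.912 = 0.160512
Locus 9: 2 * 0.193 * 0.807 = 0.311502
Locus 10: 2 * 0.062 * 0.938 = 0.116312
Locus 11: 2 * 0.098 * 0.902 = 0.176792
Locus 12: 2 * 0.146 * 0.854 = 0.249368
Locus 13: 2 * 0.081 * 0.919 = 0.148878
Locus 14: 2 * 0.077 * 0.923 = 0.142142
Locus 15: 2 * 0.014 * 0.986 = 0.027608
RMP = 1.604e-14

1.604e-14


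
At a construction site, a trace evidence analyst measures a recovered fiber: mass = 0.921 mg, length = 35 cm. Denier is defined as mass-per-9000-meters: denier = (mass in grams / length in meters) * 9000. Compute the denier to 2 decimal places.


Denier calculation:
Mass in grams = 0.921 mg / 1000 = 0.000921 g
Length in meters = 35 cm / 100 = 0.35 m
Linear density = mass / length = 0.000921 / 0.35 = 0.00263143 g/m
Denier = (g/m) * 9000 = 0.00263143 * 9000 = 23.68

23.68


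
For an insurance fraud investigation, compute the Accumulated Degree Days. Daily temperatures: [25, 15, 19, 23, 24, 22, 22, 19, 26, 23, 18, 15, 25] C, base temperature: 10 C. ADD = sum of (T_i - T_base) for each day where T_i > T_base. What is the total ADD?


Computing ADD day by day:
Day 1: max(0, 25 - 10) = 15
Day 2: max(0, 15 - 10) = 5
Day 3: max(0, 19 - 10) = 9
Day 4: max(0, 23 - 10) = 13
Day 5: max(0, 24 - 10) = 14
Day 6: max(0, 22 - 10) = 12
Day 7: max(0, 22 - 10) = 12
Day 8: max(0, 19 - 10) = 9
Day 9: max(0, 26 - 10) = 16
Day 10: max(0, 23 - 10) = 13
Day 11: max(0, 18 - 10) = 8
Day 12: max(0, 15 - 10) = 5
Day 13: max(0, 25 - 10) = 15
Total ADD = 146

146


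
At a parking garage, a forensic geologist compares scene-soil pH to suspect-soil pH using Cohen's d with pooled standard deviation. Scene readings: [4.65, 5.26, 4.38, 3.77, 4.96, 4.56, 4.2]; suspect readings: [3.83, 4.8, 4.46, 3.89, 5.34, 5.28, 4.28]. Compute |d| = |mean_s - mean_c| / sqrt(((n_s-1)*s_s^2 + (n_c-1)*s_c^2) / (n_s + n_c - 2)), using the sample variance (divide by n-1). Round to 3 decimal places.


Pooled-variance Cohen's d for soil pH comparison:
Scene mean = 31.78 / 7 = 4.54
Suspect mean = 31.88 / 7 = 4.554286
Scene sample variance s_s^2 = 0.240233
Suspect sample variance s_c^2 = 0.375729
Pooled variance = ((n_s-1)*s_s^2 + (n_c-1)*s_c^2) / (n_s + n_c - 2) = 0.307981
Pooled SD = sqrt(0.307981) = 0.55496
Mean difference = -0.014286
|d| = |-0.014286| / 0.55496 = 0.026

0.026


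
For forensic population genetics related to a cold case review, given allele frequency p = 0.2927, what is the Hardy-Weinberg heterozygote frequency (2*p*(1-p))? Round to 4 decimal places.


Hardy-Weinberg heterozygote frequency:
q = 1 - p = 1 - 0.2927 = 0.7073
2pq = 2 * 0.2927 * 0.7073 = 0.4141

0.4141


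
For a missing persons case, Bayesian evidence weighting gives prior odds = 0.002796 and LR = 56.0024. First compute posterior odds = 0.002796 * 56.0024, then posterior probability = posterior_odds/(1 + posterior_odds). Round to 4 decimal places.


Bayesian evidence evaluation:
Posterior odds = prior_odds * LR = 0.002796 * 56.0024 = 0.1565827
Posterior probability = posterior_odds / (1 + posterior_odds)
= 0.1565827 / (1 + 0.1565827)
= 0.1565827 / 1.1565827
= 0.1354

0.1354


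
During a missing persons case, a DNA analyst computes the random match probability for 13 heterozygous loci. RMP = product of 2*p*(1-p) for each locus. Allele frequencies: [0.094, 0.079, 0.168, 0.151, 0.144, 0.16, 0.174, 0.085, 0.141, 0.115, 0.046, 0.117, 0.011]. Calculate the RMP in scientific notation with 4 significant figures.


Computing RMP for 13 loci:
Locus 1: 2 * 0.094 * 0.906 = 0.170328
Locus 2: 2 * 0.079 * 0.921 = 0.145518
Locus 3: 2 * 0.168 * 0.832 = 0.279552
Locus 4: 2 * 0.151 * 0.849 = 0.256398
Locus 5: 2 * 0.144 * 0.856 = 0.246528
Locus 6: 2 * 0.16 * 0.84 = 0.2688
Locus 7: 2 * 0.174 * 0.826 = 0.287448
Locus 8: 2 * 0.085 * 0.915 = 0.15555
Locus 9: 2 * 0.141 * 0.859 = 0.242238
Locus 10: 2 * 0.115 * 0.885 = 0.20355
Locus 11: 2 * 0.046 * 0.954 = 0.087768
Locus 12: 2 * 0.117 * 0.883 = 0.206622
Locus 13: 2 * 0.011 * 0.989 = 0.021758
RMP = 1.024e-10

1.024e-10


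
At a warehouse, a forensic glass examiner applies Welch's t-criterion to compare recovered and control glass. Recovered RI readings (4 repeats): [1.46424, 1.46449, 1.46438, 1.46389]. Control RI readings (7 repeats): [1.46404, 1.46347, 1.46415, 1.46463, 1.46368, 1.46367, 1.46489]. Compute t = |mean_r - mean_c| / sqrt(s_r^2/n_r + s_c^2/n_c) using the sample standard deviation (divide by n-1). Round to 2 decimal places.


Welch's t-criterion for glass RI comparison:
Recovered mean = sum / n_r = 5.857 / 4 = 1.46425
Control mean = sum / n_c = 10.24853 / 7 = 1.4640757
Recovered sample variance s_r^2 = 6.80667e-08
Control sample variance s_c^2 = 2.77529e-07
Welch SE (unpooled) = sqrt(s_r^2/n_r + s_c^2/n_c) = sqrt(1.70167e-08 + 3.96469e-08) = sqrt(5.66636e-08) = 0.000238041
|mean_r - mean_c| = 0.000174286
t = 0.000174286 / 0.000238041 = 0.73

0.73


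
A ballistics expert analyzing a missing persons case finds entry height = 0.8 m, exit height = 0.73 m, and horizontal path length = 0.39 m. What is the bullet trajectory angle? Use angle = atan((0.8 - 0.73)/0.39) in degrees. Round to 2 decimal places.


Bullet trajectory angle:
Height difference = 0.8 - 0.73 = 0.07 m
angle = atan(0.07 / 0.39)
angle = atan(0.179487)
angle = 10.18 degrees

10.18


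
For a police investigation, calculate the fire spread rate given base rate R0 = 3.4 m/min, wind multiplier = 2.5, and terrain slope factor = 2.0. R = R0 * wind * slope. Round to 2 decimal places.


Fire spread rate calculation:
R = R0 * wind_factor * slope_factor
= 3.4 * 2.5 * 2.0
= 8.5 * 2.0
= 17.00 m/min

17.00


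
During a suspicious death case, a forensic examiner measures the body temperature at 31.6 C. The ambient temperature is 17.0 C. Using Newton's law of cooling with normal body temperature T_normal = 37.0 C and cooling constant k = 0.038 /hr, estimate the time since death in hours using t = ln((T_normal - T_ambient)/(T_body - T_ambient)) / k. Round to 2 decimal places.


Using Newton's law of cooling:
t = ln((T_normal - T_ambient) / (T_body - T_ambient)) / k
T_normal - T_ambient = 20.0
T_body - T_ambient = 14.6
Ratio = 1.369863
ln(ratio) = 0.314711
t = 0.314711 / 0.038 = 8.28 hours

8.28


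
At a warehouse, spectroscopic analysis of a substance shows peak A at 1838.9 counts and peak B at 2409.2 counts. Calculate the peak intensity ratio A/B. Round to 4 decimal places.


Spectral peak ratio:
Peak A = 1838.9 counts
Peak B = 2409.2 counts
Ratio = 1838.9 / 2409.2 = 0.7633

0.7633


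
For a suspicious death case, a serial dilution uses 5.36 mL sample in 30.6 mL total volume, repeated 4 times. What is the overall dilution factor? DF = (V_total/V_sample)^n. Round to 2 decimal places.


Dilution factor calculation:
Single dilution = V_total / V_sample = 30.6 / 5.36 ≈ 5.708955
Number of dilutions = 4
Total DF = (30.6 / 5.36)^4 (full precision, rounded at the end) = 1062.25

1062.25


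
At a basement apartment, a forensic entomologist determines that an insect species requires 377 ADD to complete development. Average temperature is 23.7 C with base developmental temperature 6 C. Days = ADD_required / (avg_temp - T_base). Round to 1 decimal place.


Insect development time:
Effective temperature = avg_temp - T_base = 23.7 - 6 = 17.7 C
Days = ADD / effective_temp = 377 / 17.7 = 21.3 days

21.3


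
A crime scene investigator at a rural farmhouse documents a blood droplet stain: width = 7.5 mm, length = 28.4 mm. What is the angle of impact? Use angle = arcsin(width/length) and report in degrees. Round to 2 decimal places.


Blood spatter impact angle calculation:
width / length = 7.5 / 28.4 = 0.264085
angle = arcsin(0.264085)
angle = 15.31 degrees

15.31


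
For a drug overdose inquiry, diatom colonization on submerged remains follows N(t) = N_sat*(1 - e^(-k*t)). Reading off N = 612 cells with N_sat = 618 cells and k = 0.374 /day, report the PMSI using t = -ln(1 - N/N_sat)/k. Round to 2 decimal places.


PMSI from diatom colonization curve:
N / N_sat = 612 / 618 = 0.990291
1 - N/N_sat = 0.009709
ln(1 - N/N_sat) = -4.634702
t = -ln(1 - N/N_sat) / k = -(-4.634702) / 0.374 = 12.39 days

12.39


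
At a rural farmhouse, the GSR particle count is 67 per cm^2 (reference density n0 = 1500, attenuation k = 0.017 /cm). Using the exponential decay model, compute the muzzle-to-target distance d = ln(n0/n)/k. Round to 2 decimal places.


GSR distance calculation:
n0/n = 1500 / 67 = 22.38806
ln(n0/n) = 3.108528
d = 3.108528 / 0.017 = 182.85 cm

182.85


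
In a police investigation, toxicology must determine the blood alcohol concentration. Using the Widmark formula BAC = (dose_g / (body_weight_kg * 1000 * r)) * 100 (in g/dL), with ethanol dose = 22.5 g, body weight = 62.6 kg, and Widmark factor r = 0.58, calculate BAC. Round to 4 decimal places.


Applying the Widmark formula:
BAC = (dose_g / (body_wt * 1000 * r)) * 100
Denominator = 62.6 * 1000 * 0.58 = 36308
BAC = (22.5 / 36308) * 100
BAC = 0.0620 g/dL

0.0620


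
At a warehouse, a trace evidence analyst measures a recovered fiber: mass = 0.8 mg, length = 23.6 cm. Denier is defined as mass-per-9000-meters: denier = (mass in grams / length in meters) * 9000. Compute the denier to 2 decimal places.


Denier calculation:
Mass in grams = 0.8 mg / 1000 = 0.0008 g
Length in meters = 23.6 cm / 100 = 0.236 m
Linear density = mass / length = 0.0008 / 0.236 = 0.00338983 g/m
Denier = (g/m) * 9000 = 0.00338983 * 9000 = 30.51

30.51


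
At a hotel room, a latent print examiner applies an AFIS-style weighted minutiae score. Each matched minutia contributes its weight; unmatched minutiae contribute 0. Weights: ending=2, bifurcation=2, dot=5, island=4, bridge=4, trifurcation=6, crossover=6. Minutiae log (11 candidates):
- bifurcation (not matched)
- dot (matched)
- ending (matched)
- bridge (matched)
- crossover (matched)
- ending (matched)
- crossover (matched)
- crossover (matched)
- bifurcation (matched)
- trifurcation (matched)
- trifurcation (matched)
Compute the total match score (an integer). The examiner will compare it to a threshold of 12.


Weighted minutiae match score:
  bifurcation: not matched, +0
  dot: matched, +5 (running total 5)
  ending: matched, +2 (running total 7)
  bridge: matched, +4 (running total 11)
  crossover: matched, +6 (running total 17)
  ending: matched, +2 (running total 19)
  crossover: matched, +6 (running total 25)
  crossover: matched, +6 (running total 31)
  bifurcation: matched, +2 (running total 33)
  trifurcation: matched, +6 (running total 39)
  trifurcation: matched, +6 (running total 45)
Total score = 45
Threshold = 12; verdict = identification

45


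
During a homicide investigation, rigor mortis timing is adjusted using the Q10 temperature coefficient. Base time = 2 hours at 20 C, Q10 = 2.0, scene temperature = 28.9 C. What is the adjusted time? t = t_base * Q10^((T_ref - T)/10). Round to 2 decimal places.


Rigor mortis time adjustment:
Exponent = (T_ref - T_actual) / 10 = (20 - 28.9) / 10 = -0.89
Q10 factor = 2.0^-0.89 = 0.53961
t_adjusted = 2 * 0.53961 = 1.08 hours

1.08


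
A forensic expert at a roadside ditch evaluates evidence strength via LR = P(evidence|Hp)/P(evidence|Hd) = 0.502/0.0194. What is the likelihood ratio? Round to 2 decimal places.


Likelihood ratio calculation:
LR = P(E|Hp) / P(E|Hd)
LR = 0.502 / 0.0194
LR = 25.88

25.88


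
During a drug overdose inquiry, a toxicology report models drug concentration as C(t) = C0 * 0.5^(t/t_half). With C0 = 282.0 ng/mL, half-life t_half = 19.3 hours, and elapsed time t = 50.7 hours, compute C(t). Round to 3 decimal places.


Drug concentration decay:
Number of half-lives = t / t_half = 50.7 / 19.3 = 2.626943
Decay factor = 0.5^2.626943 = 0.16188677
C(t) = 282.0 * 0.16188677 = 45.652 ng/mL

45.652


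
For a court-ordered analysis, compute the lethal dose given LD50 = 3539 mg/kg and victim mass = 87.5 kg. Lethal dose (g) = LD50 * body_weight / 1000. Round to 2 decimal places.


Lethal dose calculation:
Lethal dose = LD50 * body_weight / 1000
= 3539 * 87.5 / 1000
= 309662.5 / 1000
= 309.66 g

309.66


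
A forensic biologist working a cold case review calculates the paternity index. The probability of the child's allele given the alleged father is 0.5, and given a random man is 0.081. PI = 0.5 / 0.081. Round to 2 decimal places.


Paternity Index calculation:
PI = P(allele|father) / P(allele|random)
PI = 0.5 / 0.081
PI = 6.17

6.17


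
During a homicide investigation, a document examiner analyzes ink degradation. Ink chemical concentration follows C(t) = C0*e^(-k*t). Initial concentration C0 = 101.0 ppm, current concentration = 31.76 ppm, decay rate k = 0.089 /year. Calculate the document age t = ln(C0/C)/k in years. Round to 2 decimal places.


Document age estimation:
C0/C = 101.0 / 31.76 = 3.180101
ln(C0/C) = 1.156913
t = 1.156913 / 0.089 = 13.00 years

13.00


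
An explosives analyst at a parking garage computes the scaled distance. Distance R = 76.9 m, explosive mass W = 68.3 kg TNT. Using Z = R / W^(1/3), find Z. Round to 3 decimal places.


Scaled distance calculation:
W^(1/3) = 68.3^(1/3) = 4.087649
Z = R / W^(1/3) = 76.9 / 4.087649
Z = 18.813 m/kg^(1/3)

18.813


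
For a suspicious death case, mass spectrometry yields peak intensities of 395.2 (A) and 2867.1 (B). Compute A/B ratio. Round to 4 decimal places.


Spectral peak ratio:
Peak A = 395.2 counts
Peak B = 2867.1 counts
Ratio = 395.2 / 2867.1 = 0.1378

0.1378


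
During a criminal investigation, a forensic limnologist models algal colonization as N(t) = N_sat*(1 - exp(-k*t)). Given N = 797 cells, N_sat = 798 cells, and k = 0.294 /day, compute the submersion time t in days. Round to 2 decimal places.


PMSI from diatom colonization curve:
N / N_sat = 797 / 798 = 0.998747
1 - N/N_sat = 0.001253
ln(1 - N/N_sat) = -6.682215
t = -ln(1 - N/N_sat) / k = -(-6.682215) / 0.294 = 22.73 days

22.73


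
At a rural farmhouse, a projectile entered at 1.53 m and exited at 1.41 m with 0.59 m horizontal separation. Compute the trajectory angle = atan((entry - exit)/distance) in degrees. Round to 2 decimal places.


Bullet trajectory angle:
Height difference = 1.53 - 1.41 = 0.12 m
angle = atan(0.12 / 0.59)
angle = atan(0.20339)
angle = 11.50 degrees

11.50


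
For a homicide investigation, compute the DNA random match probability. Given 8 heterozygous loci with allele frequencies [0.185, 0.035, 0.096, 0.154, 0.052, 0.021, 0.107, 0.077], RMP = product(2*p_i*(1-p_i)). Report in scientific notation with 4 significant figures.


Computing RMP for 8 loci:
Locus 1: 2 * 0.185 * 0.815 = 0.30155
Locus 2: 2 * 0.035 * 0.965 = 0.06755
Locus 3: 2 * 0.096 * 0.904 = 0.173568
Locus 4: 2 * 0.154 * 0.846 = 0.260568
Locus 5: 2 * 0.052 * 0.948 = 0.098592
Locus 6: 2 * 0.021 * 0.979 = 0.041118
Locus 7: 2 * 0.107 * 0.893 = 0.191102
Locus 8: 2 * 0.077 * 0.923 = 0.142142
RMP = 1.014e-07

1.014e-07
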